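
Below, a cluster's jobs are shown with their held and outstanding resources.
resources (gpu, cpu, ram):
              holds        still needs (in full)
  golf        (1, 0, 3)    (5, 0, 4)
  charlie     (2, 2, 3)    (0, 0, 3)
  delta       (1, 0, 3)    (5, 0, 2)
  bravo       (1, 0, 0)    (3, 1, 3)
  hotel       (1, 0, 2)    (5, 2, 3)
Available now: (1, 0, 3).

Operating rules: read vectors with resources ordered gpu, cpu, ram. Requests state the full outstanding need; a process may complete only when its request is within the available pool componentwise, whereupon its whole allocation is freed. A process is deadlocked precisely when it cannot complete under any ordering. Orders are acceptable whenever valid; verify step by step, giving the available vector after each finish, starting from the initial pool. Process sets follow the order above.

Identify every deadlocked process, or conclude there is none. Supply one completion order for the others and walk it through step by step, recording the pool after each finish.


The deadlocked set is golf, delta and hotel.
Key observation: after charlie, bravo complete, (4, 2, 6) is the best the pool ever gets, yet each leftover process wants more gpu.
One completion order for the rest: charlie, bravo. Walking it through:
  pool = (1, 0, 3)
  run charlie (needs (0, 0, 3), free (1, 0, 3)); after release of (2, 2, 3) the pool is (3, 2, 6)
  run bravo (needs (3, 1, 3), free (3, 2, 6)); after release of (1, 0, 0) the pool is (4, 2, 6)
The stuck group stays short no matter what:
  golf still needs (5, 0, 4) but only (4, 2, 6) is free — short on gpu
  delta still needs (5, 0, 2) but only (4, 2, 6) is free — short on gpu
  hotel still needs (5, 2, 3) but only (4, 2, 6) is free — short on gpu


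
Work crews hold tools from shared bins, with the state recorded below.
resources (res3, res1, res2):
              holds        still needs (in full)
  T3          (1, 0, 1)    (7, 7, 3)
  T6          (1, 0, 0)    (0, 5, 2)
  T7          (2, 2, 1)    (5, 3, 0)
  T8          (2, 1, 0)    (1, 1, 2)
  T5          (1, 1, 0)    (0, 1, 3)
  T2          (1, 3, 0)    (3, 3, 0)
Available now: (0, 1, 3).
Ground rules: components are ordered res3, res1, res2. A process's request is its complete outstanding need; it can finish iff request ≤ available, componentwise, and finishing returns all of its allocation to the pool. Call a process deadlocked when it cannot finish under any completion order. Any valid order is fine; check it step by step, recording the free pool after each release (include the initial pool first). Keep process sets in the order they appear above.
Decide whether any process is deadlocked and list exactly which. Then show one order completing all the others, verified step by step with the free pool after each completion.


Nothing here is deadlocked.
Key observation: starting with T5, each completion frees enough for the next — no one is permanently blocked.
One completion order for the rest: T5, T8, T2, T6, T7, T3. Walking it through:
  pool = (0, 1, 3)
  T5 needs (0, 1, 3) <= (0, 1, 3) -> finishes; pool += (1, 1, 0) = (1, 2, 3)
  T8 needs (1, 1, 2) <= (1, 2, 3) -> finishes; pool += (2, 1, 0) = (3, 3, 3)
  T2 needs (3, 3, 0) <= (3, 3, 3) -> finishes; pool += (1, 3, 0) = (4, 6, 3)
  T6 needs (0, 5, 2) <= (4, 6, 3) -> finishes; pool += (1, 0, 0) = (5, 6, 3)
  T7 needs (5, 3, 0) <= (5, 6, 3) -> finishes; pool += (2, 2, 1) = (7, 8, 4)
  T3 needs (7, 7, 3) <= (7, 8, 4) -> finishes; pool += (1, 0, 1) = (8, 8, 5)


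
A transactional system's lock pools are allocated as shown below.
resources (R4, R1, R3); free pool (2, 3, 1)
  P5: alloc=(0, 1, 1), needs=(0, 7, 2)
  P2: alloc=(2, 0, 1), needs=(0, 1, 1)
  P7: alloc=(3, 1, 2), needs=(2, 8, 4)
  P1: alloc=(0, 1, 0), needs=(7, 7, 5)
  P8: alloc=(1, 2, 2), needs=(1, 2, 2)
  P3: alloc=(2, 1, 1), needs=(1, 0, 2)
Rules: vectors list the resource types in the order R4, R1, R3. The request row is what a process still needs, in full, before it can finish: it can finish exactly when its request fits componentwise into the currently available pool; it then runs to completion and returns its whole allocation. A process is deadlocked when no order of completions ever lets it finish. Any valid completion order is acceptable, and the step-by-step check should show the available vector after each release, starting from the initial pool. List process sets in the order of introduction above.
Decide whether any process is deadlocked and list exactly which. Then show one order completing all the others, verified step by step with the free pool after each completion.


Deadlocked: P5, P7 and P1.
Key observation: the wall is R1: completing P2, P8, P3 brings the pool only to (7, 6, 5), and all the rest need more.
The rest can finish in the order P2, P8, P3. Check, step by step:
  pool = (2, 3, 1)
  P2: need (0, 1, 1) fits (2, 3, 1); releases (2, 0, 1), pool now (4, 3, 2)
  P8: need (1, 2, 2) fits (4, 3, 2); releases (1, 2, 2), pool now (5, 5, 4)
  P3: need (1, 0, 2) fits (5, 5, 4); releases (2, 1, 1), pool now (7, 6, 5)
The blocked processes can never fit:
  blocked: P5 wants (0, 7, 2), pool (7, 6, 5) — not enough R1
  blocked: P7 wants (2, 8, 4), pool (7, 6, 5) — not enough R1
  blocked: P1 wants (7, 7, 5), pool (7, 6, 5) — not enough R1


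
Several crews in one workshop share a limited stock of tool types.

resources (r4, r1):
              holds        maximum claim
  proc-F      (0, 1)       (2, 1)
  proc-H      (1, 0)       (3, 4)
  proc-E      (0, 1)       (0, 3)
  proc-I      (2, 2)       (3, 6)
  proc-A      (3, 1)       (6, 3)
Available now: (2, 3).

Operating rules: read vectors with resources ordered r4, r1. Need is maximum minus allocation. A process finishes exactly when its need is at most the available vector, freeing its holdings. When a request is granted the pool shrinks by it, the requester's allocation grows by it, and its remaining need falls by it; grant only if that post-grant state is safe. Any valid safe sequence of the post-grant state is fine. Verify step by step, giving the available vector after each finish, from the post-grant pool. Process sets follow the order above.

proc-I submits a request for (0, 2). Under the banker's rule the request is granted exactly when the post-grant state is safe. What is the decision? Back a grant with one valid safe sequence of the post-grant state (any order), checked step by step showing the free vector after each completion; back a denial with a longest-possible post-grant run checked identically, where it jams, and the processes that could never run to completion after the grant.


GRANT — the state after the grant stays safe, e.g. via proc-F, proc-E, proc-I, proc-A, proc-H.
Key observation: the transfer keeps a workable pool ((2, 1)); proc-F starts the safe sequence.
Check on the post-grant state, step by step:
  pool = (2, 1)
  proc-F: need (2, 0) fits (2, 1); releases (0, 1), pool now (2, 2)
  proc-E: need (0, 2) fits (2, 2); releases (0, 1), pool now (2, 3)
  proc-I: need (1, 2) fits (2, 3); releases (2, 4), pool now (4, 7)
  proc-A: need (3, 2) fits (4, 7); releases (3, 1), pool now (7, 8)
  proc-H: need (2, 4) fits (7, 8); releases (1, 0), pool now (8, 8)


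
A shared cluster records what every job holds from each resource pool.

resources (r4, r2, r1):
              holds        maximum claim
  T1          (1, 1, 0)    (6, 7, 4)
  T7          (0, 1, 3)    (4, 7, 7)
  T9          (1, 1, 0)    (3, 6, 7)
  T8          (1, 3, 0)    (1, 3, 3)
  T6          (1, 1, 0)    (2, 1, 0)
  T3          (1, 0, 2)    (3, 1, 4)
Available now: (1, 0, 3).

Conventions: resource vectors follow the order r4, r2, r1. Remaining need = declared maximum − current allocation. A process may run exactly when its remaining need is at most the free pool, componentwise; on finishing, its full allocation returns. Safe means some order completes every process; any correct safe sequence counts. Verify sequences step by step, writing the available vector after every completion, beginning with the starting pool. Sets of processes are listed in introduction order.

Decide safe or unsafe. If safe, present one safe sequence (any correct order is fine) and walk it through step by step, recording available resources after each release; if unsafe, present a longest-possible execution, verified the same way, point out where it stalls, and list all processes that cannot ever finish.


The state is UNSAFE.
Key observation: the pool after T8, T6, T3 is (4, 4, 5); every surviving request exceeds it in r2, so progress ends there.
Going as far as possible: T8, T6, T3; after that, nothing fits. Step-by-step check:
  pool = (1, 0, 3)
  T8: need (0, 0, 3) fits (1, 0, 3); releases (1, 3, 0), pool now (2, 3, 3)
  T6: need (1, 0, 0) fits (2, 3, 3); releases (1, 1, 0), pool now (3, 4, 3)
  T3: need (2, 1, 2) fits (3, 4, 3); releases (1, 0, 2), pool now (4, 4, 5)
  T1 cannot run: need (5, 6, 4) vs free (4, 4, 5) (insufficient r4 and r2)
  T7 cannot run: need (4, 6, 4) vs free (4, 4, 5) (insufficient r2)
  T9 cannot run: need (2, 5, 7) vs free (4, 4, 5) (insufficient r2 and r1)
Never able to finish: T1, T7 and T9.


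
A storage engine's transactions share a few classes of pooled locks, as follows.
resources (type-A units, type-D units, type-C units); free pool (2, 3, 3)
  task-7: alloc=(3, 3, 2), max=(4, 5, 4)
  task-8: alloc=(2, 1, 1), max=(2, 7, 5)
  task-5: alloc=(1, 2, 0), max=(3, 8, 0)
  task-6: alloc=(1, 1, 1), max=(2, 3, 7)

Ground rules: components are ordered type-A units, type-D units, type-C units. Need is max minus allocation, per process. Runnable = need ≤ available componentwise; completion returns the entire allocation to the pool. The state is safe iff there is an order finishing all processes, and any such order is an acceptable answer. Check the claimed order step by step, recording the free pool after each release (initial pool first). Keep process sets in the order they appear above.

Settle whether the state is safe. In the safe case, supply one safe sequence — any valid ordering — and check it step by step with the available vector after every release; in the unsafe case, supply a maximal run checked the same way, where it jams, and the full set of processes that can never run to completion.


SAFE — a valid safe sequence is task-7, task-8, task-6, task-5.
Key observation: task-8 is the earliest step where a requested resource binds exactly: need (0, 6, 4), pool (5, 6, 5) at its turn.
Verifying each step:
  pool = (2, 3, 3)
  task-7: need (1, 2, 2) fits (2, 3, 3); releases (3, 3, 2), pool now (5, 6, 5)
  task-8: need (0, 6, 4) fits (5, 6, 5); releases (2, 1, 1), pool now (7, 7, 6)
  task-6: need (1, 2, 6) fits (7, 7, 6); releases (1, 1, 1), pool now (8, 8, 7)
  task-5: need (2, 6, 0) fits (8, 8, 7); releases (1, 2, 0), pool now (9, 10, 7)


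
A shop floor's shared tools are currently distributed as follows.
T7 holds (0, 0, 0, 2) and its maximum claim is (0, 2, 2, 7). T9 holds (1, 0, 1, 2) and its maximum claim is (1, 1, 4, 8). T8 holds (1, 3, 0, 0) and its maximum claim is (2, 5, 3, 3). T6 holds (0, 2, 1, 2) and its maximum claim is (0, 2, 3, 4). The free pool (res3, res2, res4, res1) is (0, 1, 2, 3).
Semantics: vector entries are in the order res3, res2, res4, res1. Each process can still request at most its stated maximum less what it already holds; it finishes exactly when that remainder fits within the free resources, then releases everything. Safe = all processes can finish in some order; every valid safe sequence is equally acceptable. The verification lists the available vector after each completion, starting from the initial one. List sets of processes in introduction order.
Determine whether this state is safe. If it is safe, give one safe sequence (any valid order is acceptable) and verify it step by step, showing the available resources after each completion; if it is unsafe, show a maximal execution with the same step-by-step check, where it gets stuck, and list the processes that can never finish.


SAFE, for example via the order T6, T7, T9, T8.
Key observation: T6 is the earliest step where a requested resource binds exactly: need (0, 0, 2, 2), pool (0, 1, 2, 3) at its turn.
Step-by-step check:
  pool = (0, 1, 2, 3)
  run T6 (needs (0, 0, 2, 2), free (0, 1, 2, 3)); after release of (0, 2, 1, 2) the pool is (0, 3, 3, 5)
  run T7 (needs (0, 2, 2, 5), free (0, 3, 3, 5)); after release of (0, 0, 0, 2) the pool is (0, 3, 3, 7)
  run T9 (needs (0, 1, 3, 6), free (0, 3, 3, 7)); after release of (1, 0, 1, 2) the pool is (1, 3, 4, 9)
  run T8 (needs (1, 2, 3, 3), free (1, 3, 4, 9)); after release of (1, 3, 0, 0) the pool is (2, 6, 4, 9)


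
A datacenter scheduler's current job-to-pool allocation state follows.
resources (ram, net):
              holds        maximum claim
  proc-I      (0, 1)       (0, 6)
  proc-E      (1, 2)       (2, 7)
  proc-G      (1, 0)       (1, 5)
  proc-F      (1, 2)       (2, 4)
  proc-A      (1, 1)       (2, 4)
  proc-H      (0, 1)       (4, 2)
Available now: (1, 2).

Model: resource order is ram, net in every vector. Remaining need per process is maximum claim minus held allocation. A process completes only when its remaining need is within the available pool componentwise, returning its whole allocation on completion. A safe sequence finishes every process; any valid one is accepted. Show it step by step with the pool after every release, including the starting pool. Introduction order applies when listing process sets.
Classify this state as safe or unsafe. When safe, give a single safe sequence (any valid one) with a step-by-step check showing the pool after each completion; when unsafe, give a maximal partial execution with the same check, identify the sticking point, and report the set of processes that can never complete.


SAFE — a valid safe sequence is proc-F, proc-A, proc-G, proc-I, proc-H, proc-E.
Key observation: the first exact fit in this order is proc-F — it needs (1, 2) with (1, 2) free, meeting a requested resource to the last unit.
Check, step by step:
  pool = (1, 2)
  run proc-F (needs (1, 2), free (1, 2)); after release of (1, 2) the pool is (2, 4)
  run proc-A (needs (1, 3), free (2, 4)); after release of (1, 1) the pool is (3, 5)
  run proc-G (needs (0, 5), free (3, 5)); after release of (1, 0) the pool is (4, 5)
  run proc-I (needs (0, 5), free (4, 5)); after release of (0, 1) the pool is (4, 6)
  run proc-H (needs (4, 1), free (4, 6)); after release of (0, 1) the pool is (4, 7)
  run proc-E (needs (1, 5), free (4, 7)); after release of (1, 2) the pool is (5, 9)


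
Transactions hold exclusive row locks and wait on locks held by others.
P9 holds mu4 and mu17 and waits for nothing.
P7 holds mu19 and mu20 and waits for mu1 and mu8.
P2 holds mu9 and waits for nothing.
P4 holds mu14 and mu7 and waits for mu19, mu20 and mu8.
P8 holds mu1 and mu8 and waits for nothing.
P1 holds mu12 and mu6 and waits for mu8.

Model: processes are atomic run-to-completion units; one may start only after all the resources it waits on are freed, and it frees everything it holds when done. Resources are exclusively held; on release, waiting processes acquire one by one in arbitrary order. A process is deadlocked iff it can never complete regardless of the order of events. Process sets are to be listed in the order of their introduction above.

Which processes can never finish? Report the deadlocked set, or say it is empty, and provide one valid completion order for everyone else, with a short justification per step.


The deadlocked set is empty.
Key observation: the wait graph is acyclic; completion cascades from the unblocked processes through everyone else.
One completion order for the rest: P2, P8, P7, P4, P9, P1.
Step-by-step check:
  P2: no waits; runs immediately, freeing mu9
  P8: no waits; runs immediately, freeing mu1 and mu8
  run P7 (all its waits — mu1 and mu8 — are resolved); releases mu19 and mu20
  run P4 (all its waits — mu19, mu20 and mu8 — are resolved); releases mu14 and mu7
  P9: no waits; runs immediately, freeing mu4 and mu17
  run P1 (all its waits — mu8 — are resolved); releases mu12 and mu6


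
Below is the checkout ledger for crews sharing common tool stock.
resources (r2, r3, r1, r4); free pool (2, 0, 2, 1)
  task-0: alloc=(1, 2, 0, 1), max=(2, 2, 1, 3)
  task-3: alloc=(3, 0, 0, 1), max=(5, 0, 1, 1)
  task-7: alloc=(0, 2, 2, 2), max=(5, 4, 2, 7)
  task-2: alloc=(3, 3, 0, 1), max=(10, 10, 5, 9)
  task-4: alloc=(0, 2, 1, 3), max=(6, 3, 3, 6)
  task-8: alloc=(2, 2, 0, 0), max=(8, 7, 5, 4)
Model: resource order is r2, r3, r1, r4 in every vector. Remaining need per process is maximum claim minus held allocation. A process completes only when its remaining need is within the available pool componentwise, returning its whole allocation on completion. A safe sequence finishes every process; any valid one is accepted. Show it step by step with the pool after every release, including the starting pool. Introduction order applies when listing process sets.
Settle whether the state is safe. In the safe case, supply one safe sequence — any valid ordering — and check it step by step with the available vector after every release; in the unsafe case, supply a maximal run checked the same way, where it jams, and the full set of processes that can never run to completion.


SAFE. One safe sequence: task-3, task-0, task-4, task-7, task-8, task-2.
Key observation: task-3 marks the first exact bind of the order: its need (2, 0, 1, 0) fits the free (2, 0, 2, 1) with zero slack on a requested resource.
Check, step by step:
  pool = (2, 0, 2, 1)
  task-3 needs (2, 0, 1, 0) <= (2, 0, 2, 1) -> finishes; pool += (3, 0, 0, 1) = (5, 0, 2, 2)
  task-0 needs (1, 0, 1, 2) <= (5, 0, 2, 2) -> finishes; pool += (1, 2, 0, 1) = (6, 2, 2, 3)
  task-4 needs (6, 1, 2, 3) <= (6, 2, 2, 3) -> finishes; pool += (0, 2, 1, 3) = (6, 4, 3, 6)
  task-7 needs (5, 2, 0, 5) <= (6, 4, 3, 6) -> finishes; pool += (0, 2, 2, 2) = (6, 6, 5, 8)
  task-8 needs (6, 5, 5, 4) <= (6, 6, 5, 8) -> finishes; pool += (2, 2, 0, 0) = (8, 8, 5, 8)
  task-2 needs (7, 7, 5, 8) <= (8, 8, 5, 8) -> finishes; pool += (3, 3, 0, 1) = (11, 11, 5, 9)


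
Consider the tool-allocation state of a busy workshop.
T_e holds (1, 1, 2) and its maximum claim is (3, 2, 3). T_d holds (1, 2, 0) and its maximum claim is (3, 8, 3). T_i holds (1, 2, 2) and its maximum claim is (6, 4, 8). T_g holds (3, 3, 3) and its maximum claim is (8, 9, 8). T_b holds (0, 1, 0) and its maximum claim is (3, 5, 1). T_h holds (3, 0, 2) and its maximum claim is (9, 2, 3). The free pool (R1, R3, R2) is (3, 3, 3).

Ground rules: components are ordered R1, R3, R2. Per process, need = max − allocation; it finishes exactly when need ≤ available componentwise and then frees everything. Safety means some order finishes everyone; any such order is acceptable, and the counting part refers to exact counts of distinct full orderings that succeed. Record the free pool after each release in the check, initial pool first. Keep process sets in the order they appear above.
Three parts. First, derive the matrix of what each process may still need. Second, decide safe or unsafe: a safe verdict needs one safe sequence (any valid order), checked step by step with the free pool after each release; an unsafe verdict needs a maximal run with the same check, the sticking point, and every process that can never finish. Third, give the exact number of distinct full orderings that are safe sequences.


(1) Remaining need (order R1, R3, R2):
  T_e: (2, 1, 1)
  T_d: (2, 6, 3)
  T_i: (5, 2, 6)
  T_g: (5, 6, 5)
  T_b: (3, 4, 1)
  T_h: (6, 2, 1)
(2) UNSAFE.
Key observation: after T_e, T_b the pool peaks at (4, 5, 5), and each blocked process is short somewhere: T_d on R3; T_i on R1, R2; T_g on R1, R3; T_h on R1.
A maximal execution: T_e, T_b — then nothing else fits. Verifying each step:
  pool = (3, 3, 3)
  run T_e (needs (2, 1, 1), free (3, 3, 3)); after release of (1, 1, 2) the pool is (4, 4, 5)
  run T_b (needs (3, 4, 1), free (4, 4, 5)); after release of (0, 1, 0) the pool is (4, 5, 5)
  T_d cannot run: need (2, 6, 3) vs free (4, 5, 5) (insufficient R3)
  T_i cannot run: need (5, 2, 6) vs free (4, 5, 5) (insufficient R1 and R2)
  T_g cannot run: need (5, 6, 5) vs free (4, 5, 5) (insufficient R1 and R3)
  T_h cannot run: need (6, 2, 1) vs free (4, 5, 5) (insufficient R1)
Processes that can never finish: T_d, T_i, T_g and T_h.
(3) Exactly 0 of the possible complete orderings are safe sequences.


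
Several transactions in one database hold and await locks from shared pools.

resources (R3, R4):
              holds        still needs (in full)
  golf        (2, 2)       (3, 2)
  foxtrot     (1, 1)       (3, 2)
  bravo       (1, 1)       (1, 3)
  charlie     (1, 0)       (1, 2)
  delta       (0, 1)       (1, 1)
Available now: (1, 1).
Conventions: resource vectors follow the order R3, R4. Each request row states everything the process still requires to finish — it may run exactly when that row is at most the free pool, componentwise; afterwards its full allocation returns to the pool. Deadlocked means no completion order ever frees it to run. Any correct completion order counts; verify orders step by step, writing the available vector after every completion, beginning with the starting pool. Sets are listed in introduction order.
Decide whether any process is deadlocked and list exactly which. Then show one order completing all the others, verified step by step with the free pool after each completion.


Deadlocked: golf, foxtrot and bravo.
Key observation: after delta, charlie the pool peaks at (2, 2), and each blocked process is short somewhere: golf on R3; foxtrot on R3; bravo on R4.
The rest can finish in the order delta, charlie. Walking it through:
  pool = (1, 1)
  delta: need (1, 1) fits (1, 1); releases (0, 1), pool now (1, 2)
  charlie: need (1, 2) fits (1, 2); releases (1, 0), pool now (2, 2)
The blocked processes can never fit:
  blocked: golf wants (3, 2), pool (2, 2) — not enough R3
  blocked: foxtrot wants (3, 2), pool (2, 2) — not enough R3
  blocked: bravo wants (1, 3), pool (2, 2) — not enough R4


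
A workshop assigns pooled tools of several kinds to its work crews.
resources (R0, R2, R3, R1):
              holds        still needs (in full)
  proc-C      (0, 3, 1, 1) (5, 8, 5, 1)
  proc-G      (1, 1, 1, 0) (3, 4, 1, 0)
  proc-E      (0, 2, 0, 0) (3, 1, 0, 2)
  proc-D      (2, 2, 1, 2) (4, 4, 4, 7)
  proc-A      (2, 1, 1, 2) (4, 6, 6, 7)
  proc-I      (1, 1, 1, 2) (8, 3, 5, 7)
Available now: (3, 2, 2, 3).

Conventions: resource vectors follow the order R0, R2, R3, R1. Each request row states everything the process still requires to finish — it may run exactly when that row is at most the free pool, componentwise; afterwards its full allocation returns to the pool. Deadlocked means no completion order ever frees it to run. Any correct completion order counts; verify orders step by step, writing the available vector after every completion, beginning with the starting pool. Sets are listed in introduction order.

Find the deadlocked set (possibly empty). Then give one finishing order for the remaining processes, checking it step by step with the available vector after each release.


The deadlocked set is proc-C, proc-D, proc-A and proc-I.
Key observation: once proc-E, proc-G finish, the pool peaks at (4, 5, 3, 3) — and every remaining process still needs more R3 than that.
The rest can finish in the order proc-E, proc-G. Verifying each step:
  pool = (3, 2, 2, 3)
  proc-E: need (3, 1, 0, 2) fits (3, 2, 2, 3); releases (0, 2, 0, 0), pool now (3, 4, 2, 3)
  proc-G: need (3, 4, 1, 0) fits (3, 4, 2, 3); releases (1, 1, 1, 0), pool now (4, 5, 3, 3)
None of the blocked processes ever fits:
  proc-C still needs (5, 8, 5, 1) but only (4, 5, 3, 3) is free — short on R0, R2 and R3
  proc-D still needs (4, 4, 4, 7) but only (4, 5, 3, 3) is free — short on R3 and R1
  proc-A still needs (4, 6, 6, 7) but only (4, 5, 3, 3) is free — short on R2, R3 and R1
  proc-I still needs (8, 3, 5, 7) but only (4, 5, 3, 3) is free — short on R0, R3 and R1


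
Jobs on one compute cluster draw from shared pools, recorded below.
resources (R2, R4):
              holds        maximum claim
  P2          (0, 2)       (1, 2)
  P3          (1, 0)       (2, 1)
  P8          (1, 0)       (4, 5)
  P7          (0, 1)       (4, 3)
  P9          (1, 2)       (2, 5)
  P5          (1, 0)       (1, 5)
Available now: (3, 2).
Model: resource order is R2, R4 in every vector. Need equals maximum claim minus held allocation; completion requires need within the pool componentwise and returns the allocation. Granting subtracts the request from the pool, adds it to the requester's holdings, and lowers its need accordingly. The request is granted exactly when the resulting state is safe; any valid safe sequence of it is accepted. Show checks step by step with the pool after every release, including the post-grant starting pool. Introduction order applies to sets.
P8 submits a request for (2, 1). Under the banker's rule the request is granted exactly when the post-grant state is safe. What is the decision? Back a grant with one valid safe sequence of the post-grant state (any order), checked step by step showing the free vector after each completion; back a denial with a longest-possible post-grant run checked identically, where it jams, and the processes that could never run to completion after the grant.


GRANT. The post-grant state is safe; one safe sequence: P2, P9, P3, P5, P7, P8.
Key observation: the transfer keeps a workable pool ((1, 1)); P2 starts the safe sequence.
Check on the post-grant state, step by step:
  pool = (1, 1)
  P2: need (1, 0) fits (1, 1); releases (0, 2), pool now (1, 3)
  P9: need (1, 3) fits (1, 3); releases (1, 2), pool now (2, 5)
  P3: need (1, 1) fits (2, 5); releases (1, 0), pool now (3, 5)
  P5: need (0, 5) fits (3, 5); releases (1, 0), pool now (4, 5)
  P7: need (4, 2) fits (4, 5); releases (0, 1), pool now (4, 6)
  P8: need (1, 4) fits (4, 6); releases (3, 1), pool now (7, 7)


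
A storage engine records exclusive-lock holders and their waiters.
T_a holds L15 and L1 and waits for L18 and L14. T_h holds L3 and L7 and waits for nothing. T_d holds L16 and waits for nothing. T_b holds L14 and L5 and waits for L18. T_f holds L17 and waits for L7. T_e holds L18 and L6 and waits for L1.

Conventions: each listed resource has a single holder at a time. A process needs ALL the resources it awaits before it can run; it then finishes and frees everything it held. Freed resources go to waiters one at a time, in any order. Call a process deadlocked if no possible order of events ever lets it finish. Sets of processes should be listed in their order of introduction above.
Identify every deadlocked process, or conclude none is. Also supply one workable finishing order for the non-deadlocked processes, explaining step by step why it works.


Deadlocked: T_a, T_b and T_e.
Key observation: the waits loop around T_a -> T_b -> T_e -> T_a with no way out; no other process is dragged down with it.
The rest can finish in the order T_h, T_f, T_d.
Check, step by step:
  run T_h (it waits on nothing); releases L3 and L7
  T_f: everything it awaited (L7) is free; runs, freeing L17
  run T_d (it waits on nothing); releases L16


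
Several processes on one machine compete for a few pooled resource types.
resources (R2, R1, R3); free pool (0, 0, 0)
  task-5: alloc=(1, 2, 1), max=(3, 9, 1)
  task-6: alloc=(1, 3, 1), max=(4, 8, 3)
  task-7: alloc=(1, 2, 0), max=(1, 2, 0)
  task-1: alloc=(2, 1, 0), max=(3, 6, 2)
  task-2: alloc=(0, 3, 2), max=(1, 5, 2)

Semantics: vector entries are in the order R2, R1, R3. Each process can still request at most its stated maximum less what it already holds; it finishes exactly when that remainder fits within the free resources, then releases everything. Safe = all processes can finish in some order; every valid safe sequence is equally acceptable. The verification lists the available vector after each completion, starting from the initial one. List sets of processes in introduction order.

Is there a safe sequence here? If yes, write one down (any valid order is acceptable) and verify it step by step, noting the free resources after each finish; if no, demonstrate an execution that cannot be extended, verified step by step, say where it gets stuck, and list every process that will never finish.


SAFE, for example via the order task-7, task-2, task-1, task-6, task-5.
Key observation: the order's first zero-slack moment is task-2 ((1, 2, 0) needed, (1, 2, 0) free — a requested resource with nothing to spare).
Verifying each step:
  pool = (0, 0, 0)
  task-7: need (0, 0, 0) fits (0, 0, 0); releases (1, 2, 0), pool now (1, 2, 0)
  task-2: need (1, 2, 0) fits (1, 2, 0); releases (0, 3, 2), pool now (1, 5, 2)
  task-1: need (1, 5, 2) fits (1, 5, 2); releases (2, 1, 0), pool now (3, 6, 2)
  task-6: need (3, 5, 2) fits (3, 6, 2); releases (1, 3, 1), pool now (4, 9, 3)
  task-5: need (2, 7, 0) fits (4, 9, 3); releases (1, 2, 1), pool now (5, 11, 4)


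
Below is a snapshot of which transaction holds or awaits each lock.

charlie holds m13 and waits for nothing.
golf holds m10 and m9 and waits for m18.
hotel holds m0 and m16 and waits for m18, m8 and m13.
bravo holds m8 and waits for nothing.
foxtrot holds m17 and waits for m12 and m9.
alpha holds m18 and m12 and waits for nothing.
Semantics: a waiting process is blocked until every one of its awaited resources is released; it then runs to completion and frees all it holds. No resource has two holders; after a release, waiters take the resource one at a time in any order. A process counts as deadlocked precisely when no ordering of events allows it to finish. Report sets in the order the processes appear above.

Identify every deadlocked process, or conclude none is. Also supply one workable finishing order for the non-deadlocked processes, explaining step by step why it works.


No process is deadlocked.
Key observation: no waiting chain loops back on itself — every chain ends at a process that waits on nothing, so everyone eventually runs.
One completion order for the rest: charlie, bravo, alpha, hotel, golf, foxtrot.
Check, step by step:
  charlie: no waits; runs immediately, freeing m13
  bravo: no waits; runs immediately, freeing m8
  alpha: no waits; runs immediately, freeing m18 and m12
  run hotel (all its waits — m18, m8 and m13 — are resolved); releases m0 and m16
  run golf (all its waits — m18 — are resolved); releases m10 and m9
  run foxtrot (all its waits — m12 and m9 — are resolved); releases m17


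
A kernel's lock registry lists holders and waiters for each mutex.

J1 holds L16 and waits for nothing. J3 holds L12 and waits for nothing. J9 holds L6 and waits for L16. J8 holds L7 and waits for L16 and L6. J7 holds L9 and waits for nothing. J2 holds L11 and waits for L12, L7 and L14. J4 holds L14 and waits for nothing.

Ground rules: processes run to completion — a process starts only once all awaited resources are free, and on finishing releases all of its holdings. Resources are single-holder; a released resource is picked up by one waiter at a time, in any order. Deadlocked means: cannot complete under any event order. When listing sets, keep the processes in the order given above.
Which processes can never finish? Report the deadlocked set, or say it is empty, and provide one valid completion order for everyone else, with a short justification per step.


Nothing here is deadlocked.
Key observation: although several processes wait, no cycle exists — each chain bottoms out at a free runner.
A valid finishing order for the others: J1, J9, J4, J3, J7, J8, J2.
Verifying each step:
  J1 waits on nothing -> runs at once and releases L16
  J9 waits on L16 — all released -> runs and releases L6
  J4 waits on nothing -> runs at once and releases L14
  J3 waits on nothing -> runs at once and releases L12
  J7 waits on nothing -> runs at once and releases L9
  J8 waits on L16 and L6 — all released -> runs and releases L7
  J2 waits on L12, L7 and L14 — all released -> runs and releases L11


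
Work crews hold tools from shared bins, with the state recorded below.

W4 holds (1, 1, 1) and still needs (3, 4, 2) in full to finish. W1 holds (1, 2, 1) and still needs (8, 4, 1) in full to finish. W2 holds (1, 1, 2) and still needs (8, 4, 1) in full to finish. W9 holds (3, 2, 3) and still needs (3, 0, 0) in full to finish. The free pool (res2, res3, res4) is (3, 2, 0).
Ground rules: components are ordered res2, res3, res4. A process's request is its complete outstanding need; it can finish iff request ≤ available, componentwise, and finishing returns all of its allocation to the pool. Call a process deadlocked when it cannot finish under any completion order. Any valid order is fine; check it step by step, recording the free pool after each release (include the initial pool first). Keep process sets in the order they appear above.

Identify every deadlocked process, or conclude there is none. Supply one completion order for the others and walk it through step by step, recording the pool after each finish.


Deadlocked set: W1 and W2.
Key observation: the pool after W9, W4 is (7, 5, 4); every surviving request exceeds it in res2, so progress ends there.
One completion order for the rest: W9, W4. Walking it through:
  pool = (3, 2, 0)
  W9 needs (3, 0, 0) <= (3, 2, 0) -> finishes; pool += (3, 2, 3) = (6, 4, 3)
  W4 needs (3, 4, 2) <= (6, 4, 3) -> finishes; pool += (1, 1, 1) = (7, 5, 4)
None of the blocked processes ever fits:
  blocked: W1 wants (8, 4, 1), pool (7, 5, 4) — not enough res2
  blocked: W2 wants (8, 4, 1), pool (7, 5, 4) — not enough res2


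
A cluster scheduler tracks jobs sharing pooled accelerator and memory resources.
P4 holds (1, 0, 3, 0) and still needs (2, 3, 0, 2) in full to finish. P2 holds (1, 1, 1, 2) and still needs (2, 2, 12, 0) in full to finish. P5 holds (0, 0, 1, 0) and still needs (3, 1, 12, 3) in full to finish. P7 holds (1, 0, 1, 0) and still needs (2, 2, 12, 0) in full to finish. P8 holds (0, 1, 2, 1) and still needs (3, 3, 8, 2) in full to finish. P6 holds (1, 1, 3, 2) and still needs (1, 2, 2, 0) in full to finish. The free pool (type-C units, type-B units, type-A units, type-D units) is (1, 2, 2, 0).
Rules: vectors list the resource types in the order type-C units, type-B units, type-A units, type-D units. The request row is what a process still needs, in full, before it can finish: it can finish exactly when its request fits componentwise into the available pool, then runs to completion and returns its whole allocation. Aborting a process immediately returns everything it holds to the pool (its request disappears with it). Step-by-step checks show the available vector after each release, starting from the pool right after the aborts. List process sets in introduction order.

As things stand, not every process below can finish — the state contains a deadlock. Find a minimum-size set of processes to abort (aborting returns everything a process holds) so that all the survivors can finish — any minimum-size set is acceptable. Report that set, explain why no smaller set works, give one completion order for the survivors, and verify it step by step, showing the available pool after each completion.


Abort P5 and P7.
Key observation: the deadlocked P2 becomes finishable only because P5 and P7 released (1, 0, 2, 0); it completes at step 4 below.
Why nothing smaller works — every single abort fails: P4 alone leaves P2 blocked (short on type-A units); P2 alone leaves P5 blocked (short on type-A units); P5 alone leaves P2 blocked (short on type-A units); P7 alone leaves P2 blocked (short on type-A units); P8 alone leaves P2 blocked (short on type-A units); P6 alone leaves P2 blocked (short on type-A units).
The survivors complete as P6, P4, P8, P2. Check, step by step (starting from the post-abort pool):
  pool = (2, 2, 4, 0)
  P6 needs (1, 2, 2, 0) <= (2, 2, 4, 0) -> finishes; pool += (1, 1, 3, 2) = (3, 3, 7, 2)
  P4 needs (2, 3, 0, 2) <= (3, 3, 7, 2) -> finishes; pool += (1, 0, 3, 0) = (4, 3, 10, 2)
  P8 needs (3, 3, 8, 2) <= (4, 3, 10, 2) -> finishes; pool += (0, 1, 2, 1) = (4, 4, 12, 3)
  P2 needs (2, 2, 12, 0) <= (4, 4, 12, 3) -> finishes; pool += (1, 1, 1, 2) = (5, 5, 13, 5)


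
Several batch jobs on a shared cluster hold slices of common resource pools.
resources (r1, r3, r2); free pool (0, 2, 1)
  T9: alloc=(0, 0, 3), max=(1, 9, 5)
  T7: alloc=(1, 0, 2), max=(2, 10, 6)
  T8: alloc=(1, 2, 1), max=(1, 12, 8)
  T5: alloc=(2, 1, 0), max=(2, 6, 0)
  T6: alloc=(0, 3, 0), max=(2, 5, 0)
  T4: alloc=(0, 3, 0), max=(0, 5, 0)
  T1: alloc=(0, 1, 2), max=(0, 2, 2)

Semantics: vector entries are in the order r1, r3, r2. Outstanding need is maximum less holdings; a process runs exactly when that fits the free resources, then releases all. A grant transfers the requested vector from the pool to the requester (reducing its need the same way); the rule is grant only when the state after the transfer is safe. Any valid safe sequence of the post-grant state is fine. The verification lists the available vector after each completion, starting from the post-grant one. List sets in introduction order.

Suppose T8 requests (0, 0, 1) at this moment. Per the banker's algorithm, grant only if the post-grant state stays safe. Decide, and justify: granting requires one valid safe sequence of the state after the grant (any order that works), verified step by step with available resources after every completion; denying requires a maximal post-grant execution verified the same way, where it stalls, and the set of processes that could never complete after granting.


GRANT — the state after the grant stays safe, e.g. via T4, T5, T1, T6, T9, T7, T8.
Key observation: with (0, 2, 0) left after the transfer, T4 can run at once — the state stays safe.
Step-by-step check of the post-grant state:
  pool = (0, 2, 0)
  run T4 (needs (0, 2, 0), free (0, 2, 0)); after release of (0, 3, 0) the pool is (0, 5, 0)
  run T5 (needs (0, 5, 0), free (0, 5, 0)); after release of (2, 1, 0) the pool is (2, 6, 0)
  run T1 (needs (0, 1, 0), free (2, 6, 0)); after release of (0, 1, 2) the pool is (2, 7, 2)
  run T6 (needs (2, 2, 0), free (2, 7, 2)); after release of (0, 3, 0) the pool is (2, 10, 2)
  run T9 (needs (1, 9, 2), free (2, 10, 2)); after release of (0, 0, 3) the pool is (2, 10, 5)
  run T7 (needs (1, 10, 4), free (2, 10, 5)); after release of (1, 0, 2) the pool is (3, 10, 7)
  run T8 (needs (0, 10, 6), free (3, 10, 7)); after release of (1, 2, 2) the pool is (4, 12, 9)


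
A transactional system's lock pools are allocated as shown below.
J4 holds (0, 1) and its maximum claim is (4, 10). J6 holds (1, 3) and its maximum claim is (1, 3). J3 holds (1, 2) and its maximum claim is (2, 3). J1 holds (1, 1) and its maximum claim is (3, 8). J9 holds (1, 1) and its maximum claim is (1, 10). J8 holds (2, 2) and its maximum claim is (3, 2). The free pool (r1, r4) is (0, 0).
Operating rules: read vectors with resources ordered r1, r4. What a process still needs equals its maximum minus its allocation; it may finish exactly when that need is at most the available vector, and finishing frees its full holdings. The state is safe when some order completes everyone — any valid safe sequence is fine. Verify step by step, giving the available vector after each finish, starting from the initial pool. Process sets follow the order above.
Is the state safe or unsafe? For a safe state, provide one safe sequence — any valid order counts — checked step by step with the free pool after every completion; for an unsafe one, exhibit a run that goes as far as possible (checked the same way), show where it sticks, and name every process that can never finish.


The state is UNSAFE.
Key observation: no order helps: past J6, J3, J8, J1, the free pool tops out at (5, 8), below what each blocked process needs in r4.
The run J6, J3, J8, J1 cannot be extended any further. Verifying each step:
  pool = (0, 0)
  run J6 (needs (0, 0), free (0, 0)); after release of (1, 3) the pool is (1, 3)
  run J3 (needs (1, 1), free (1, 3)); after release of (1, 2) the pool is (2, 5)
  run J8 (needs (1, 0), free (2, 5)); after release of (2, 2) the pool is (4, 7)
  run J1 (needs (2, 7), free (4, 7)); after release of (1, 1) the pool is (5, 8)
  blocked: J4 wants (4, 9), pool (5, 8) — not enough r4
  blocked: J9 wants (0, 9), pool (5, 8) — not enough r4
Processes that can never finish: J4 and J9.
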